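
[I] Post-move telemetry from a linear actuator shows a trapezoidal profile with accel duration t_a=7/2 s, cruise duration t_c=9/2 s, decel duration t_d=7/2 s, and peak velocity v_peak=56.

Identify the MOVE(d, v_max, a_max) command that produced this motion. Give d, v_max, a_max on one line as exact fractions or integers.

a_max = 56/(7/2) = 16
d_a = ½·56·7/2 = 98; d_c = 56·9/2 = 252
d = 2·98 + 252 = 448
t_c = 9/2 > 0 ⇒ limit active, v_max = 56

d=448 v_max=56 a_max=16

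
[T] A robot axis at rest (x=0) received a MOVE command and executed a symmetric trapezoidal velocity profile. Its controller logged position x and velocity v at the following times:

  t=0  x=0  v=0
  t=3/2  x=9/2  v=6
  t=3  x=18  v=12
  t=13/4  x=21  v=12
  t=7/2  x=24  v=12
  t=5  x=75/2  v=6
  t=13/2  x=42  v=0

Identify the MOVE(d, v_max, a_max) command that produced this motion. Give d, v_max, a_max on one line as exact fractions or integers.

d=42 v_max=12 a_max=4

final state: t=13/2, x=42, v=0 → d = 42
a_max = (6−0)/(3/2−0) = 4
max v = 12 over t∈[3,7/2] → v_max = 12
check: 12·(3+1/2) = 42 ✓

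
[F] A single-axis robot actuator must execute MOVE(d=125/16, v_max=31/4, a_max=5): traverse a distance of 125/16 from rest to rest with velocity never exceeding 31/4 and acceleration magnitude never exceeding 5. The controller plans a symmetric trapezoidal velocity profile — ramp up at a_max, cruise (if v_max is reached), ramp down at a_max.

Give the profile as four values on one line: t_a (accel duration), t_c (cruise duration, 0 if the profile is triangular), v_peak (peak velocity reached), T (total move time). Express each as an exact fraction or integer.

vₘ²/aₘ = (31/4)²/5 = 961/80
125/16 < 961/80 so t_c = 0
v_peak = √(125/16·5) = √(625/16) = 25/4
t_a = (25/4)/5 = 5/4; t_c = 0
T = 2·5/4 = 5/2

t_a=5/4 t_c=0 v_peak=25/4 T=5/2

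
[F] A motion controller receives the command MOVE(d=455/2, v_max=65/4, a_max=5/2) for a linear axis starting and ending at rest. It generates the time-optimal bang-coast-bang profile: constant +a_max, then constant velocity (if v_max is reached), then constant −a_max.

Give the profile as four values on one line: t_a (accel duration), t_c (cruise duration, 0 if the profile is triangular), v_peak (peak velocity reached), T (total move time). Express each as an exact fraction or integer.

(v_max)²/a_max = (65/4)²/(5/2) = 845/8
455/2 ≥ 845/8 ⇒ cruise phase
t_a = (65/4)/(5/2) = 13/2; v_peak = 65/4
d_cruise = 455/2 − 845/8 = 975/8; t_c = (975/8)/(65/4) = 15/2
T = 2·13/2 + 15/2 = 41/2

t_a=13/2 t_c=15/2 v_peak=65/4 T=41/2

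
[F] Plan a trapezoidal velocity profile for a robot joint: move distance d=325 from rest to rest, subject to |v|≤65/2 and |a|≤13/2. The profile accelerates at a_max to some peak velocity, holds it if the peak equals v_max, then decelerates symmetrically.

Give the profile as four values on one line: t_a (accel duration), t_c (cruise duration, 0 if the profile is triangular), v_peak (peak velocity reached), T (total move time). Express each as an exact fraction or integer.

t_a=5 t_c=5 v_peak=65/2 T=15

vₘ²/aₘ = (65/2)²/(13/2) = 325/2
325 ≥ 325/2 so v_max reached
t_a = (65/2)/(13/2) = 5; v_peak = 65/2
d_cruise = 325 − 325/2 = 325/2; t_c = (325/2)/(65/2) = 5
T = 2·5 + 5 = 15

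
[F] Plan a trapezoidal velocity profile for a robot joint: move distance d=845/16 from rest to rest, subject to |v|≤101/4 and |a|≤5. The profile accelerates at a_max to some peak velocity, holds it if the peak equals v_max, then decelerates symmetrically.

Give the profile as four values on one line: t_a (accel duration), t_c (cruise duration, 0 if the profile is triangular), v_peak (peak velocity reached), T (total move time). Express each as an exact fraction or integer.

t_a=13/4 t_c=0 v_peak=65/4 T=13/2

vₘ²/aₘ = (101/4)²/5 = 10201/80
845/16 < 10201/80 → triangular
v_peak = √(845/16·5) = √(4225/16) = 65/4
t_a = (65/4)/5 = 13/4; t_c = 0
T = 2·13/4 = 13/2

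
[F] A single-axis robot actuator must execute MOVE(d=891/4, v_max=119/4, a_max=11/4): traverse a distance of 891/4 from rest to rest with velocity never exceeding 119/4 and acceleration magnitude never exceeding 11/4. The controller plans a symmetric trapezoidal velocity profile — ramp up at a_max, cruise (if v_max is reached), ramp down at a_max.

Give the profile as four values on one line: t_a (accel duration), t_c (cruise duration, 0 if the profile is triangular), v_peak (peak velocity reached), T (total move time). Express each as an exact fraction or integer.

v_max²/a_max = (119/4)²/(11/4) = 14161/44
891/4 < 14161/44 ⇒ no cruise
v_peak = √(891/4·11/4) = √(9801/16) = 99/4
t_a = (99/4)/(11/4) = 9; t_c = 0
T = 2·9 = 18

t_a=9 t_c=0 v_peak=99/4 T=18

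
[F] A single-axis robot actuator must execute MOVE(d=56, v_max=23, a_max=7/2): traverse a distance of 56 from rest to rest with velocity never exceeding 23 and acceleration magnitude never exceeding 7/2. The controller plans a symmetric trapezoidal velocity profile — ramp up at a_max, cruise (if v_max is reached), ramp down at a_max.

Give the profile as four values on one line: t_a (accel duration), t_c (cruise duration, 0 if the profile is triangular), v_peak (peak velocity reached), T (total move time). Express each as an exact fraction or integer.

vₘ²/aₘ = 23²/(7/2) = 1058/7
56 < 1058/7 ⇒ no cruise
v_peak = √(56·7/2) = √196 = 14
t_a = 14/(7/2) = 4; t_c = 0
T = 2·4 = 8

t_a=4 t_c=0 v_peak=14 T=8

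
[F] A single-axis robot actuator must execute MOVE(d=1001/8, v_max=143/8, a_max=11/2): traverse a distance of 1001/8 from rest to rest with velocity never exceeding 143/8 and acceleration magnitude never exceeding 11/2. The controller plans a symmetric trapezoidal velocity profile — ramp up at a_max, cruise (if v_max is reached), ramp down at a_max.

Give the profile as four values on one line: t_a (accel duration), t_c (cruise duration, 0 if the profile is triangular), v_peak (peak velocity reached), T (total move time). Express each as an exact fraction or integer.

t_a=13/4 t_c=15/4 v_peak=143/8 T=41/4

v_max²/a_max = (143/8)²/(11/2) = 1859/32
1001/8 ≥ 1859/32 so v_max reached
t_a = (143/8)/(11/2) = 13/4; v_peak = 143/8
d_cruise = 1001/8 − 1859/32 = 2145/32; t_c = (2145/32)/(143/8) = 15/4
T = 2·13/4 + 15/4 = 41/4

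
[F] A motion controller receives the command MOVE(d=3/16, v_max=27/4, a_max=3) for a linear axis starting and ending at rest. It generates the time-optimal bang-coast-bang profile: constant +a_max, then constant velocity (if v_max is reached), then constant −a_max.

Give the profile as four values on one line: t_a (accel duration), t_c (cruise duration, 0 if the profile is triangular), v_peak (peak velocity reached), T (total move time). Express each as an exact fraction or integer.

t_a=1/4 t_c=0 v_peak=3/4 T=1/2

vₘ²/aₘ = (27/4)²/3 = 243/16
3/16 < 243/16 ⇒ no cruise
v_peak = √(3/16·3) = √(9/16) = 3/4
t_a = (3/4)/3 = 1/4; t_c = 0
T = 2·1/4 = 1/2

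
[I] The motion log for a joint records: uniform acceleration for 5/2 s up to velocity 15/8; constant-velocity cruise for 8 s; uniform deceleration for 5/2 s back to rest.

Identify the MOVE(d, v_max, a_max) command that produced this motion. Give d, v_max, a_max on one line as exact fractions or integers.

d=315/16 v_max=15/8 a_max=3/4

a_max = (15/8)/(5/2) = 3/4
d_a = ½·15/8·5/2 = 75/32; d_c = 15/8·8 = 15
d = 2·75/32 + 15 = 315/16
t_c = 8 > 0 so v_max = 15/8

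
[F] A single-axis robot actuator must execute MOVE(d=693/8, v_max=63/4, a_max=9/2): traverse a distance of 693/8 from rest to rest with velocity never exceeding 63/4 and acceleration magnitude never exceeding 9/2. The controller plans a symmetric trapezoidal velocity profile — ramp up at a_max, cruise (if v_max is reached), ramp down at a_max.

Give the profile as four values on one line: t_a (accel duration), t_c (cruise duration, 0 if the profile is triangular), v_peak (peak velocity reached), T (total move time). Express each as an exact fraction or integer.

t_a=7/2 t_c=2 v_peak=63/4 T=9

vₘ²/aₘ = (63/4)²/(9/2) = 441/8
693/8 ≥ 441/8 ⇒ cruise phase
t_a = (63/4)/(9/2) = 7/2; v_peak = 63/4
d_cruise = 693/8 − 441/8 = 63/2; t_c = (63/2)/(63/4) = 2
T = 2·7/2 + 2 = 9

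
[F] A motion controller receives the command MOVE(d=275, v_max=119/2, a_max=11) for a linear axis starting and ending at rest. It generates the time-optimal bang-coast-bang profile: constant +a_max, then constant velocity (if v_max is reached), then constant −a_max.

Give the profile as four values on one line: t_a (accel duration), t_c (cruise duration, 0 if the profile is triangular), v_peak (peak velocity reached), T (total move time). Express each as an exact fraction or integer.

vₘ²/aₘ = (119/2)²/11 = 14161/44
275 < 14161/44 so t_c = 0
v_peak = √(275·11) = √3025 = 55
t_a = 55/11 = 5; t_c = 0
T = 2·5 = 10

t_a=5 t_c=0 v_peak=55 T=10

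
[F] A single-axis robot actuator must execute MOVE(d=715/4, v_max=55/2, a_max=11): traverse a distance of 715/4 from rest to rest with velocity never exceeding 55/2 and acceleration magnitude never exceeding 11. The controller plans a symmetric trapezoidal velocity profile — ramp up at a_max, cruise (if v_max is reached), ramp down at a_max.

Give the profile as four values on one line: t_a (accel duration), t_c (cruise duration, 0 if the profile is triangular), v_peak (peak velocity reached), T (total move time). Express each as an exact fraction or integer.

(v_max)²/a_max = (55/2)²/11 = 275/4
715/4 ≥ 275/4 so v_max reached
t_a = (55/2)/11 = 5/2; v_peak = 55/2
d_cruise = 715/4 − 275/4 = 110; t_c = 110/(55/2) = 4
T = 2·5/2 + 4 = 9

t_a=5/2 t_c=4 v_peak=55/2 T=9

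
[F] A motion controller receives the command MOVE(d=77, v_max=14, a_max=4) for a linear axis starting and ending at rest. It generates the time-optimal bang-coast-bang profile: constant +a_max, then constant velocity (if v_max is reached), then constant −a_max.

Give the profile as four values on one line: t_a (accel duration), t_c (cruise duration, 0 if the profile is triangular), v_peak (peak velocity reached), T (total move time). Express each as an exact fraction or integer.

v_max²/a_max = 14²/4 = 49
77 ≥ 49 → trapezoidal
t_a = 14/4 = 7/2; v_peak = 14
d_cruise = 77 − 49 = 28; t_c = 28/14 = 2
T = 2·7/2 + 2 = 9

t_a=7/2 t_c=2 v_peak=14 T=9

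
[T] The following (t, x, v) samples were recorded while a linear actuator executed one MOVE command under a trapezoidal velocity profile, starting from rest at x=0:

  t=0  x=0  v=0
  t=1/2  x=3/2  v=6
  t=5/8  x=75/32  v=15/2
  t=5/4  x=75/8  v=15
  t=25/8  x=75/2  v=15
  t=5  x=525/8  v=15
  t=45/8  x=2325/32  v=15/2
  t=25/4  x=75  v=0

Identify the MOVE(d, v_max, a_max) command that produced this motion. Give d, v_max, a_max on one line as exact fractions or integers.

d=75 v_max=15 a_max=12

final state: t=25/4, x=75, v=0 → d = 75
a_max = (6−0)/(1/2−0) = 12
max v = 15 over t∈[5/4,5] → v_max = 15
check: 15·(5/4+15/4) = 75 ✓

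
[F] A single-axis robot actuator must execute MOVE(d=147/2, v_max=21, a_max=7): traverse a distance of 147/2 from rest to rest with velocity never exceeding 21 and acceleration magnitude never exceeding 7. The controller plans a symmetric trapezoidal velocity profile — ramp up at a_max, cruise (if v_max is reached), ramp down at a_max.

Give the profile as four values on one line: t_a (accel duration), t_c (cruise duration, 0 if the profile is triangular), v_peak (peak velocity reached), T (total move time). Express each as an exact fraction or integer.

v_max²/a_max = 21²/7 = 63
147/2 ≥ 63 ⇒ cruise phase
t_a = 21/7 = 3; v_peak = 21
d_cruise = 147/2 − 63 = 21/2; t_c = (21/2)/21 = 1/2
T = 2·3 + 1/2 = 13/2

t_a=3 t_c=1/2 v_peak=21 T=13/2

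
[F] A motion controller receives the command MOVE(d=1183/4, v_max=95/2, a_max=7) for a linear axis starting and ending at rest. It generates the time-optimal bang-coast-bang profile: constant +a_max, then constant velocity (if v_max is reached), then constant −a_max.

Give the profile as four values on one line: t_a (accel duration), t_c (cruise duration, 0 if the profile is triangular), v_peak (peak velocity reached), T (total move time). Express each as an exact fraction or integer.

t_a=13/2 t_c=0 v_peak=91/2 T=13

v_max²/a_max = (95/2)²/7 = 9025/28
1183/4 < 9025/28 → triangular
v_peak = √(1183/4·7) = √(8281/4) = 91/2
t_a = (91/2)/7 = 13/2; t_c = 0
T = 2·13/2 = 13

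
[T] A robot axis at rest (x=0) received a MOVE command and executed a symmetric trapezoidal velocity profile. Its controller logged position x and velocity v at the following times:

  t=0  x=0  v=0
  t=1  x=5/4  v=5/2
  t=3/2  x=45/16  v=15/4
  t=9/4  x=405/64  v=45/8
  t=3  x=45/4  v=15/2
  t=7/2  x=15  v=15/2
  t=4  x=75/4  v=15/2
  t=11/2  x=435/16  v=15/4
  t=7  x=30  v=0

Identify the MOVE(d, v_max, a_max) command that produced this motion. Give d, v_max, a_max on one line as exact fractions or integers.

final state: t=7, x=30, v=0 → d = 30
a_max = (5/2−0)/(1−0) = 5/2
max v = 15/2 over t∈[3,4] → v_max = 15/2
check: 15/2·(3+1) = 30 ✓

d=30 v_max=15/2 a_max=5/2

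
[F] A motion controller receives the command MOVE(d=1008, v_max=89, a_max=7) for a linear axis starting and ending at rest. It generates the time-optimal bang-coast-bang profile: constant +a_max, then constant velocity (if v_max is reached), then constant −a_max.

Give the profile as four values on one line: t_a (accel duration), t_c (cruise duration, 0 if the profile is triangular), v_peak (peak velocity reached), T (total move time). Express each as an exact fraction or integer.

t_a=12 t_c=0 v_peak=84 T=24

(v_max)²/a_max = 89²/7 = 7921/7
1008 < 7921/7 ⇒ no cruise
v_peak = √(1008·7) = √7056 = 84
t_a = 84/7 = 12; t_c = 0
T = 2·12 = 24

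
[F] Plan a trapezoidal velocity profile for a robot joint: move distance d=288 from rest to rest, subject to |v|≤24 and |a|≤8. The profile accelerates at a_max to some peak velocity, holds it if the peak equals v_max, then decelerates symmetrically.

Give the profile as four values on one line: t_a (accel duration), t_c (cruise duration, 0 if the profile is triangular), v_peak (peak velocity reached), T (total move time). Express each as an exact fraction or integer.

(v_max)²/a_max = 24²/8 = 72
288 ≥ 72 ⇒ cruise phase
t_a = 24/8 = 3; v_peak = 24
d_cruise = 288 − 72 = 216; t_c = 216/24 = 9
T = 2·3 + 9 = 15

t_a=3 t_c=9 v_peak=24 T=15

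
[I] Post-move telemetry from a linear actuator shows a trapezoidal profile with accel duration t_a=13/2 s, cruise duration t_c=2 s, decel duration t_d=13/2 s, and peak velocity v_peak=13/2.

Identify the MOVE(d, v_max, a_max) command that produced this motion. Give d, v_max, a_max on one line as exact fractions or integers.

a_max = (13/2)/(13/2) = 1
d_a = ½·13/2·13/2 = 169/8; d_c = 13/2·2 = 13
d = 2·169/8 + 13 = 221/4
t_c = 2 > 0 → v_max = v_peak = 13/2

d=221/4 v_max=13/2 a_max=1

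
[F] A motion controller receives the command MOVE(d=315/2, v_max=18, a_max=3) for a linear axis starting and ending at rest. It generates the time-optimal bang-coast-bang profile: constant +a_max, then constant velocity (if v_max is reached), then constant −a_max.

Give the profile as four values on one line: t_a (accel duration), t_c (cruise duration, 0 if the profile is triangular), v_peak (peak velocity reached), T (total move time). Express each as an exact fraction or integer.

t_a=6 t_c=11/4 v_peak=18 T=59/4

v_max²/a_max = 18²/3 = 108
315/2 ≥ 108 → trapezoidal
t_a = 18/3 = 6; v_peak = 18
d_cruise = 315/2 − 108 = 99/2; t_c = (99/2)/18 = 11/4
T = 2·6 + 11/4 = 59/4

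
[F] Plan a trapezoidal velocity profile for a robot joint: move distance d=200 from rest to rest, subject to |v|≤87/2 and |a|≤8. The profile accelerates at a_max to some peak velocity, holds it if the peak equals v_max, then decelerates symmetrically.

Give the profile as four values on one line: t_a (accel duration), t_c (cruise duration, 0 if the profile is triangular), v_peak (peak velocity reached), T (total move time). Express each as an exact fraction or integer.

(v_max)²/a_max = (87/2)²/8 = 7569/32
200 < 7569/32 so t_c = 0
v_peak = √(200·8) = √1600 = 40
t_a = 40/8 = 5; t_c = 0
T = 2·5 = 10

t_a=5 t_c=0 v_peak=40 T=10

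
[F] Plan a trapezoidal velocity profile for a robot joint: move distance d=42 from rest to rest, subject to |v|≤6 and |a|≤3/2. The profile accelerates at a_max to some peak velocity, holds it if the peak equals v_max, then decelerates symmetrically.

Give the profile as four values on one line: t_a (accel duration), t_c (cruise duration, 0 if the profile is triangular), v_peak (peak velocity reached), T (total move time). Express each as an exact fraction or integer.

t_a=4 t_c=3 v_peak=6 T=11

vₘ²/aₘ = 6²/(3/2) = 24
42 ≥ 24 ⇒ cruise phase
t_a = 6/(3/2) = 4; v_peak = 6
d_cruise = 42 − 24 = 18; t_c = 18/6 = 3
T = 2·4 + 3 = 11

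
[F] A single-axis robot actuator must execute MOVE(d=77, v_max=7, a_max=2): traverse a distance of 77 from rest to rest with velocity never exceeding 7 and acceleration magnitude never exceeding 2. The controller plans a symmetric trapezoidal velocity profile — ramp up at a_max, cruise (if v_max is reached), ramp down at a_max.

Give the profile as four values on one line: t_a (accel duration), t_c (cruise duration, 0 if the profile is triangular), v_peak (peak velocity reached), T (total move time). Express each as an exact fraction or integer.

vₘ²/aₘ = 7²/2 = 49/2
77 ≥ 49/2 → trapezoidal
t_a = 7/2; v_peak = 7
d_cruise = 77 − 49/2 = 105/2; t_c = (105/2)/7 = 15/2
T = 2·7/2 + 15/2 = 29/2

t_a=7/2 t_c=15/2 v_peak=7 T=29/2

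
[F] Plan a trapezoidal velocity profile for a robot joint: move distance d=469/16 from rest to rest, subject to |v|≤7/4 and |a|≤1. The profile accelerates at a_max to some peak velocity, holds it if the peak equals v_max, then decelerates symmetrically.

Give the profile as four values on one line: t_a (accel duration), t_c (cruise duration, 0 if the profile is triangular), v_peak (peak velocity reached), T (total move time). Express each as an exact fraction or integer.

t_a=7/4 t_c=15 v_peak=7/4 T=37/2

vₘ²/aₘ = (7/4)²/1 = 49/16
469/16 ≥ 49/16 ⇒ cruise phase
t_a = (7/4)/1 = 7/4; v_peak = 7/4
d_cruise = 469/16 − 49/16 = 105/4; t_c = (105/4)/(7/4) = 15
T = 2·7/4 + 15 = 37/2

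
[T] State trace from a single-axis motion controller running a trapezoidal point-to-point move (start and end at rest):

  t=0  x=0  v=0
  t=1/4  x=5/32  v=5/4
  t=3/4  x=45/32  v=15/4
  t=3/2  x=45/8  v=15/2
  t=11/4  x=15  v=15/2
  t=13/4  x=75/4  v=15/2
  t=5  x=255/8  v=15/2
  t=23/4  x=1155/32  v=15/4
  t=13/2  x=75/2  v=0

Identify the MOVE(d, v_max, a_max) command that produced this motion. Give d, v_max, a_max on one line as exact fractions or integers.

d=75/2 v_max=15/2 a_max=5

final state: t=13/2, x=75/2, v=0 → d = 75/2
a_max = (5/4−0)/(1/4−0) = 5
max v = 15/2 over t∈[3/2,5] → v_max = 15/2
check: 15/2·(3/2+7/2) = 75/2 ✓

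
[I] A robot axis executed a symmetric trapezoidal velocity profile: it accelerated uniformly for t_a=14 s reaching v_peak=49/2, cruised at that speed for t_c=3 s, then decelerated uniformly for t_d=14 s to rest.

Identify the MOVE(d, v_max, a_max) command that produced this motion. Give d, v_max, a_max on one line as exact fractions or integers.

d=833/2 v_max=49/2 a_max=7/4

a_max = (49/2)/14 = 7/4
d_a = ½·49/2·14 = 343/2; d_c = 49/2·3 = 147/2
d = 2·343/2 + 147/2 = 833/2
t_c = 3 > 0 ⇒ limit active, v_max = 49/2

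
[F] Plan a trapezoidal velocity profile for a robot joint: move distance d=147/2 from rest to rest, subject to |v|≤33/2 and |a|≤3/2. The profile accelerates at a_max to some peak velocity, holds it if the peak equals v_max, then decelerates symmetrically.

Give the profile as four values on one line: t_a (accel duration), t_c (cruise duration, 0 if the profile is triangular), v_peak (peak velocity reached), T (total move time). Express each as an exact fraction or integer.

t_a=7 t_c=0 v_peak=21/2 T=14

(v_max)²/a_max = (33/2)²/(3/2) = 363/2
147/2 < 363/2 → triangular
v_peak = √(147/2·3/2) = √(441/4) = 21/2
t_a = (21/2)/(3/2) = 7; t_c = 0
T = 2·7 = 14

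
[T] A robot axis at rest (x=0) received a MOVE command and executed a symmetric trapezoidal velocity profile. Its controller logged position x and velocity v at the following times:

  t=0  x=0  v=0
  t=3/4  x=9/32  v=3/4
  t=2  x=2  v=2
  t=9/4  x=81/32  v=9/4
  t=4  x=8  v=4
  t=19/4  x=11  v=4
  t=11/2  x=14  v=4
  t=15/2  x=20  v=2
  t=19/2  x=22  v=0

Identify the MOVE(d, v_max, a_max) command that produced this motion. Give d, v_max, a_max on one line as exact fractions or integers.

final state: t=19/2, x=22, v=0 → d = 22
a_max = (3/4−0)/(3/4−0) = 1
max v = 4 over t∈[4,11/2] → v_max = 4
check: 4·(4+3/2) = 22 ✓

d=22 v_max=4 a_max=1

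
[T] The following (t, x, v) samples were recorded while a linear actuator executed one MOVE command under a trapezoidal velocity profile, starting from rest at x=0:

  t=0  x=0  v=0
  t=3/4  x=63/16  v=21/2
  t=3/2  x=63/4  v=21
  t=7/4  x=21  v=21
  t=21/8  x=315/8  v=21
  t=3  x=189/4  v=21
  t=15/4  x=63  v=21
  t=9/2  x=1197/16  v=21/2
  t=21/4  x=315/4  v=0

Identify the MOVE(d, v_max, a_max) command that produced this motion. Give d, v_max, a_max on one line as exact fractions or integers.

final state: t=21/4, x=315/4, v=0 → d = 315/4
a_max = (21/2−0)/(3/4−0) = 14
max v = 21 over t∈[3/2,15/4] → v_max = 21
check: 21·(3/2+9/4) = 315/4 ✓

d=315/4 v_max=21 a_max=14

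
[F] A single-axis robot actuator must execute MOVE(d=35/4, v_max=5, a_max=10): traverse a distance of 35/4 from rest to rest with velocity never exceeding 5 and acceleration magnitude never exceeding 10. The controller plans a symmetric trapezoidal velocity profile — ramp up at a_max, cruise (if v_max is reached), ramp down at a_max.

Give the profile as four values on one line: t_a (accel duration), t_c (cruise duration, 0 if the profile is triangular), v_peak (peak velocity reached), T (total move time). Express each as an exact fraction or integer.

t_a=1/2 t_c=5/4 v_peak=5 T=9/4

v_max²/a_max = 5²/10 = 5/2
35/4 ≥ 5/2 so v_max reached
t_a = 5/10 = 1/2; v_peak = 5
d_cruise = 35/4 − 5/2 = 25/4; t_c = (25/4)/5 = 5/4
T = 2·1/2 + 5/4 = 9/4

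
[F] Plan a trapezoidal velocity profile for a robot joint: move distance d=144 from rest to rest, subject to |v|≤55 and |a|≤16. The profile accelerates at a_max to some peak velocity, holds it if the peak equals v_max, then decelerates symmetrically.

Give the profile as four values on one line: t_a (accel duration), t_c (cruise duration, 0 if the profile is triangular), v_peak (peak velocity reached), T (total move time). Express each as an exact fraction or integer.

(v_max)²/a_max = 55²/16 = 3025/16
144 < 3025/16 ⇒ no cruise
v_peak = √(144·16) = √2304 = 48
t_a = 48/16 = 3; t_c = 0
T = 2·3 = 6

t_a=3 t_c=0 v_peak=48 T=6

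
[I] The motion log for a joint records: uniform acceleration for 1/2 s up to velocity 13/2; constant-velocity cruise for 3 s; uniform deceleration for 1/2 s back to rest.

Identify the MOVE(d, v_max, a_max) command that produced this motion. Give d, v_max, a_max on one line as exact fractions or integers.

d=91/4 v_max=13/2 a_max=13

a_max = (13/2)/(1/2) = 13
d_a = ½·13/2·1/2 = 13/8; d_c = 13/2·3 = 39/2
d = 2·13/8 + 39/2 = 91/4
t_c = 3 > 0 so v_max = 13/2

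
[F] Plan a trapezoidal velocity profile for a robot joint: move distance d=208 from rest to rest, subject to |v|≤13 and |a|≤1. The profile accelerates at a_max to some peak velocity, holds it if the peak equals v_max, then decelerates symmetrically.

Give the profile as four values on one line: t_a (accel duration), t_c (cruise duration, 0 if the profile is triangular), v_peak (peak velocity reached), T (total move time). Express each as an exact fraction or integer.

t_a=13 t_c=3 v_peak=13 T=29

(v_max)²/a_max = 13²/1 = 169
208 ≥ 169 ⇒ cruise phase
t_a = 13/1 = 13; v_peak = 13
d_cruise = 208 − 169 = 39; t_c = 39/13 = 3
T = 2·13 + 3 = 29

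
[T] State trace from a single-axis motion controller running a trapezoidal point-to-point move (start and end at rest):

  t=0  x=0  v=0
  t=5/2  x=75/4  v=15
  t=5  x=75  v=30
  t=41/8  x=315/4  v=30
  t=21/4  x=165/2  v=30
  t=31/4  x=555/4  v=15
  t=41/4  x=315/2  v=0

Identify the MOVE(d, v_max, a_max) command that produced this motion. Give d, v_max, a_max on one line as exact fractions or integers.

final state: t=41/4, x=315/2, v=0 → d = 315/2
a_max = (15−0)/(5/2−0) = 6
max v = 30 over t∈[5,21/4] → v_max = 30
check: 30·(5+1/4) = 315/2 ✓

d=315/2 v_max=30 a_max=6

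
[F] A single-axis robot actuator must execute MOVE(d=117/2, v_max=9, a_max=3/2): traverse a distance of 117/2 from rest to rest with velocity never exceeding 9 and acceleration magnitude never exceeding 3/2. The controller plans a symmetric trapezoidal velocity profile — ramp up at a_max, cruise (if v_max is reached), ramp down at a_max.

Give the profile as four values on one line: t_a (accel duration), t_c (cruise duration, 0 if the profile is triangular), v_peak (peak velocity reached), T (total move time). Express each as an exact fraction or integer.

(v_max)²/a_max = 9²/(3/2) = 54
117/2 ≥ 54 ⇒ cruise phase
t_a = 9/(3/2) = 6; v_peak = 9
d_cruise = 117/2 − 54 = 9/2; t_c = (9/2)/9 = 1/2
T = 2·6 + 1/2 = 25/2

t_a=6 t_c=1/2 v_peak=9 T=25/2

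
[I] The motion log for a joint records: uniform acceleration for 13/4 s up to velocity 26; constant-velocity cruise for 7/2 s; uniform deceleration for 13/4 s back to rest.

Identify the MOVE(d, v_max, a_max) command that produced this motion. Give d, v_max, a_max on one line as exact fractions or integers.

d=351/2 v_max=26 a_max=8

a_max = 26/(13/4) = 8
d_a = ½·26·13/4 = 169/4; d_c = 26·7/2 = 91
d = 2·169/4 + 91 = 351/2
t_c = 7/2 > 0 so v_max = 26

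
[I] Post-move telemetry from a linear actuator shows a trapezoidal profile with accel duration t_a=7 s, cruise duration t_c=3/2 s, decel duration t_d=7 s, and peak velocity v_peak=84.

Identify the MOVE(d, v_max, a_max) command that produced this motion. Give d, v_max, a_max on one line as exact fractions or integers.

a_max = 84/7 = 12
d_a = ½·84·7 = 294; d_c = 84·3/2 = 126
d = 2·294 + 126 = 714
t_c = 3/2 > 0 so v_max = 84

d=714 v_max=84 a_max=12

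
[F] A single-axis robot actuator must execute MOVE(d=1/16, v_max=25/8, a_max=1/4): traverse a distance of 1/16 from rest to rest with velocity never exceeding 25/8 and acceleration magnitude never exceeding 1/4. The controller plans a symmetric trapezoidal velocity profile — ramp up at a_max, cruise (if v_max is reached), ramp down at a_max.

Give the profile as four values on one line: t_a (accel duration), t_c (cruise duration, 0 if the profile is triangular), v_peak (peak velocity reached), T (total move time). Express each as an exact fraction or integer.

vₘ²/aₘ = (25/8)²/(1/4) = 625/16
1/16 < 625/16 → triangular
v_peak = √(1/16·1/4) = √(1/64) = 1/8
t_a = (1/8)/(1/4) = 1/2; t_c = 0
T = 2·1/2 = 1

t_a=1/2 t_c=0 v_peak=1/8 T=1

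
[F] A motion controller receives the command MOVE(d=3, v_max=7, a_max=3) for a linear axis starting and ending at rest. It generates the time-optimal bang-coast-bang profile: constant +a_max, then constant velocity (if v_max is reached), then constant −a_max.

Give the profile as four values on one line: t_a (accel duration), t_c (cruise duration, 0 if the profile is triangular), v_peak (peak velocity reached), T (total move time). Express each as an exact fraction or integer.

t_a=1 t_c=0 v_peak=3 T=2

v_max²/a_max = 7²/3 = 49/3
3 < 49/3 ⇒ no cruise
v_peak = √(3·3) = √9 = 3
t_a = 3/3 = 1; t_c = 0
T = 2·1 = 2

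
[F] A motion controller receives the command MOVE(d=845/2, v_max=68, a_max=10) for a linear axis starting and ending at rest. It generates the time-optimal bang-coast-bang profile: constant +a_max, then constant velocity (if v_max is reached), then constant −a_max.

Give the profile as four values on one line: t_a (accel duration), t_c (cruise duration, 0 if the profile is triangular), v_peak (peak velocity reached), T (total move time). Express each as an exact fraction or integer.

vₘ²/aₘ = 68²/10 = 2312/5
845/2 < 2312/5 ⇒ no cruise
v_peak = √(845/2·10) = √4225 = 65
t_a = 65/10 = 13/2; t_c = 0
T = 2·13/2 = 13

t_a=13/2 t_c=0 v_peak=65 T=13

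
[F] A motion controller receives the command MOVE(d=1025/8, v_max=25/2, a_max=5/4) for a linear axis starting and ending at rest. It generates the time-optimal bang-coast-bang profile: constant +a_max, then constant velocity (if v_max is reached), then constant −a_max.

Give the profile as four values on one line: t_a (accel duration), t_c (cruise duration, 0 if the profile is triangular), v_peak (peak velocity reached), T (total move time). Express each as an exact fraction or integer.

v_max²/a_max = (25/2)²/(5/4) = 125
1025/8 ≥ 125 ⇒ cruise phase
t_a = (25/2)/(5/4) = 10; v_peak = 25/2
d_cruise = 1025/8 − 125 = 25/8; t_c = (25/8)/(25/2) = 1/4
T = 2·10 + 1/4 = 81/4

t_a=10 t_c=1/4 v_peak=25/2 T=81/4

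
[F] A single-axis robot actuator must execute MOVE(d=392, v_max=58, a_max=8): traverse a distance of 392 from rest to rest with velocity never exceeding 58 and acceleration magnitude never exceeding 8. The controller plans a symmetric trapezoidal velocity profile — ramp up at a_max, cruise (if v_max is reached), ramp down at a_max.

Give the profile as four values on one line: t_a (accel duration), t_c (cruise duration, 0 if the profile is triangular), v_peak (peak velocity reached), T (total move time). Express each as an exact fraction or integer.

t_a=7 t_c=0 v_peak=56 T=14

v_max²/a_max = 58²/8 = 841/2
392 < 841/2 → triangular
v_peak = √(392·8) = √3136 = 56
t_a = 56/8 = 7; t_c = 0
T = 2·7 = 14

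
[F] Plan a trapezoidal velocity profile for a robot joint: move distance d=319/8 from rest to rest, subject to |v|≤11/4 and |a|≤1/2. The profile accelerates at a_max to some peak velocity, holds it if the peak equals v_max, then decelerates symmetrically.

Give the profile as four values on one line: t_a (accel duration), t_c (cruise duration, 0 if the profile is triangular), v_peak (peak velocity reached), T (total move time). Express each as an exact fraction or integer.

t_a=11/2 t_c=9 v_peak=11/4 T=20

vₘ²/aₘ = (11/4)²/(1/2) = 121/8
319/8 ≥ 121/8 so v_max reached
t_a = (11/4)/(1/2) = 11/2; v_peak = 11/4
d_cruise = 319/8 − 121/8 = 99/4; t_c = (99/4)/(11/4) = 9
T = 2·11/2 + 9 = 20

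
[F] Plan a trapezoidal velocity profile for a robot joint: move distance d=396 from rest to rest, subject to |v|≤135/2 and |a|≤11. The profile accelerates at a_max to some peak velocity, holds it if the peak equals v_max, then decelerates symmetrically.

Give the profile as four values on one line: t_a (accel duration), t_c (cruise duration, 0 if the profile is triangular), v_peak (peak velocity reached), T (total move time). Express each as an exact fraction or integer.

t_a=6 t_c=0 v_peak=66 T=12

(v_max)²/a_max = (135/2)²/11 = 18225/44
396 < 18225/44 so t_c = 0
v_peak = √(396·11) = √4356 = 66
t_a = 66/11 = 6; t_c = 0
T = 2·6 = 12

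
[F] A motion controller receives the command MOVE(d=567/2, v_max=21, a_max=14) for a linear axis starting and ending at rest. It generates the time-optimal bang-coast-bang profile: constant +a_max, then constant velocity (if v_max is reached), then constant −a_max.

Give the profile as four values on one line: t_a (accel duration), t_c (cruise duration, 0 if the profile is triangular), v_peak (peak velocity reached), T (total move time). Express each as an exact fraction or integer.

t_a=3/2 t_c=12 v_peak=21 T=15

v_max²/a_max = 21²/14 = 63/2
567/2 ≥ 63/2 → trapezoidal
t_a = 21/14 = 3/2; v_peak = 21
d_cruise = 567/2 − 63/2 = 252; t_c = 252/21 = 12
T = 2·3/2 + 12 = 15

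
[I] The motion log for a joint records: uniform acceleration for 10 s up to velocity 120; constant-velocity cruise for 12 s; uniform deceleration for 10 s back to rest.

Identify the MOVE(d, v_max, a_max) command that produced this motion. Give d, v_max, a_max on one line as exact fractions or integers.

d=2640 v_max=120 a_max=12

a_max = 120/10 = 12
d_a = ½·120·10 = 600; d_c = 120·12 = 1440
d = 2·600 + 1440 = 2640
t_c = 12 > 0 → v_max = v_peak = 120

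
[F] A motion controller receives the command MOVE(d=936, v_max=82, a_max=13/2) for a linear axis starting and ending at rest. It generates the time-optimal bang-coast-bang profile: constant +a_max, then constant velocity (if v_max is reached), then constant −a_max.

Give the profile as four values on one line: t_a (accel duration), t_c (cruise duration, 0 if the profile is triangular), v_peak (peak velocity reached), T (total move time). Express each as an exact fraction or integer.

t_a=12 t_c=0 v_peak=78 T=24

v_max²/a_max = 82²/(13/2) = 13448/13
936 < 13448/13 ⇒ no cruise
v_peak = √(936·13/2) = √6084 = 78
t_a = 78/(13/2) = 12; t_c = 0
T = 2·12 = 24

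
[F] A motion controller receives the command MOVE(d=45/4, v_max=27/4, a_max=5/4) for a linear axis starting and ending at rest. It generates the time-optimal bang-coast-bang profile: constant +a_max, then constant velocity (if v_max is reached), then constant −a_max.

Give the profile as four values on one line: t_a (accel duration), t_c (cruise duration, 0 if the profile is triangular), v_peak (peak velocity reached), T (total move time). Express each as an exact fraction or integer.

(v_max)²/a_max = (27/4)²/(5/4) = 729/20
45/4 < 729/20 → triangular
v_peak = √(45/4·5/4) = √(225/16) = 15/4
t_a = (15/4)/(5/4) = 3; t_c = 0
T = 2·3 = 6

t_a=3 t_c=0 v_peak=15/4 T=6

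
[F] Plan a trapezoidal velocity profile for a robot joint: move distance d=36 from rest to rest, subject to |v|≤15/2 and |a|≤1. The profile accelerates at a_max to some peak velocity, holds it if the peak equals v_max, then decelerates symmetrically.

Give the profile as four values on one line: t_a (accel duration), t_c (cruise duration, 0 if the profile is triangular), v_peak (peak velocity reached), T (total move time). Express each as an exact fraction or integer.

vₘ²/aₘ = (15/2)²/1 = 225/4
36 < 225/4 → triangular
v_peak = √(36·1) = √36 = 6
t_a = 6/1 = 6; t_c = 0
T = 2·6 = 12

t_a=6 t_c=0 v_peak=6 T=12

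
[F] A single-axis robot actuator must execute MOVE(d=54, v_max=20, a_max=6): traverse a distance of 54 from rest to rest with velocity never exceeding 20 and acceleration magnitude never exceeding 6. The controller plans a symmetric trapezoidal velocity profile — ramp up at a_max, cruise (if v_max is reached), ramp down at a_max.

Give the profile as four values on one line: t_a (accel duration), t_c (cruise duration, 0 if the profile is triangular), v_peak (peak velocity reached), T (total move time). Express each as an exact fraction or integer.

t_a=3 t_c=0 v_peak=18 T=6

(v_max)²/a_max = 20²/6 = 200/3
54 < 200/3 so t_c = 0
v_peak = √(54·6) = √324 = 18
t_a = 18/6 = 3; t_c = 0
T = 2·3 = 6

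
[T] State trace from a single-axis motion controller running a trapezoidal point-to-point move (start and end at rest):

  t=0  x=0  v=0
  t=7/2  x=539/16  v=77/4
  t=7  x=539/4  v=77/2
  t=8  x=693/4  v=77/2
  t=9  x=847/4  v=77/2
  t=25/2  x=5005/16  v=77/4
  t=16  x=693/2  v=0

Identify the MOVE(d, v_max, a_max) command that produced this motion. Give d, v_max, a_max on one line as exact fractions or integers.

d=693/2 v_max=77/2 a_max=11/2

final state: t=16, x=693/2, v=0 → d = 693/2
a_max = (77/4−0)/(7/2−0) = 11/2
max v = 77/2 over t∈[7,9] → v_max = 77/2
check: 77/2·(7+2) = 693/2 ✓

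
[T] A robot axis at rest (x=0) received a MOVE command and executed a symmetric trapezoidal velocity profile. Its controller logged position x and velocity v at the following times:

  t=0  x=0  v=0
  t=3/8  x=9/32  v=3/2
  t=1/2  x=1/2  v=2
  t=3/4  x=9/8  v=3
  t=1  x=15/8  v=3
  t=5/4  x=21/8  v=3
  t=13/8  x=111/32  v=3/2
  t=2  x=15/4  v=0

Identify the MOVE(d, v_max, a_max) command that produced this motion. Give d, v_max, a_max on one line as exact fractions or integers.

d=15/4 v_max=3 a_max=4

final state: t=2, x=15/4, v=0 → d = 15/4
a_max = (3/2−0)/(3/8−0) = 4
max v = 3 over t∈[3/4,5/4] → v_max = 3
check: 3·(3/4+1/2) = 15/4 ✓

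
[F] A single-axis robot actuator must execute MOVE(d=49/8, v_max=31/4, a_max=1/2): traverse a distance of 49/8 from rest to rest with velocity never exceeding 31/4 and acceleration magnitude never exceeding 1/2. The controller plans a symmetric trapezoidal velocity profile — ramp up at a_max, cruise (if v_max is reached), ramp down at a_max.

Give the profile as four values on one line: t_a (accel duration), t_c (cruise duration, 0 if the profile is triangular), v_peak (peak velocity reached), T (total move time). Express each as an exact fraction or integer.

t_a=7/2 t_c=0 v_peak=7/4 T=7

v_max²/a_max = (31/4)²/(1/2) = 961/8
49/8 < 961/8 ⇒ no cruise
v_peak = √(49/8·1/2) = √(49/16) = 7/4
t_a = (7/4)/(1/2) = 7/2; t_c = 0
T = 2·7/2 = 7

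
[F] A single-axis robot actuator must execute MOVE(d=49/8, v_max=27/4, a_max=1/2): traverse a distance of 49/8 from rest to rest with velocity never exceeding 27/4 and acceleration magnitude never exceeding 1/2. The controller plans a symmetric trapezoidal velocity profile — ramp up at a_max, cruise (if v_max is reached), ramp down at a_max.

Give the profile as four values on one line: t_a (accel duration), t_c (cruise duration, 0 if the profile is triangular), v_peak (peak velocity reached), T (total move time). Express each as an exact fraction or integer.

t_a=7/2 t_c=0 v_peak=7/4 T=7

vₘ²/aₘ = (27/4)²/(1/2) = 729/8
49/8 < 729/8 so t_c = 0
v_peak = √(49/8·1/2) = √(49/16) = 7/4
t_a = (7/4)/(1/2) = 7/2; t_c = 0
T = 2·7/2 = 7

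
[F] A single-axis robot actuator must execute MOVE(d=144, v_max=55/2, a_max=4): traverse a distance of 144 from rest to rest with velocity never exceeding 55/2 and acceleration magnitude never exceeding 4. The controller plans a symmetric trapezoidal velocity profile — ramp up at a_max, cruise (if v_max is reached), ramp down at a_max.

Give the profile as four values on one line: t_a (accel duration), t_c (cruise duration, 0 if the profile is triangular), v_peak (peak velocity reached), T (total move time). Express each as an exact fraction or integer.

vₘ²/aₘ = (55/2)²/4 = 3025/16
144 < 3025/16 ⇒ no cruise
v_peak = √(144·4) = √576 = 24
t_a = 24/4 = 6; t_c = 0
T = 2·6 = 12

t_a=6 t_c=0 v_peak=24 T=12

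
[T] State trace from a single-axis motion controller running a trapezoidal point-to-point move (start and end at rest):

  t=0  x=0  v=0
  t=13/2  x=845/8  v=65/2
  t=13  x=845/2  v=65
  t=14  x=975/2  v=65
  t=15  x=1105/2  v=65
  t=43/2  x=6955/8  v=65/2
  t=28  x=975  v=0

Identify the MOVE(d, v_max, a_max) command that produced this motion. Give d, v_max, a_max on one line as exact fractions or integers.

d=975 v_max=65 a_max=5

final state: t=28, x=975, v=0 → d = 975
a_max = (65/2−0)/(13/2−0) = 5
max v = 65 over t∈[13,15] → v_max = 65
check: 65·(13+2) = 975 ✓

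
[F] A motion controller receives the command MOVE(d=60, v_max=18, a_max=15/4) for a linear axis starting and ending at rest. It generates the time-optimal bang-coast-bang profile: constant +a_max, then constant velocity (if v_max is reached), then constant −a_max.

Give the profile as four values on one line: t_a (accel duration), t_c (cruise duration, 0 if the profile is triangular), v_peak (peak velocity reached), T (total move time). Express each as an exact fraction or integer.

v_max²/a_max = 18²/(15/4) = 432/5
60 < 432/5 ⇒ no cruise
v_peak = √(60·15/4) = √225 = 15
t_a = 15/(15/4) = 4; t_c = 0
T = 2·4 = 8

t_a=4 t_c=0 v_peak=15 T=8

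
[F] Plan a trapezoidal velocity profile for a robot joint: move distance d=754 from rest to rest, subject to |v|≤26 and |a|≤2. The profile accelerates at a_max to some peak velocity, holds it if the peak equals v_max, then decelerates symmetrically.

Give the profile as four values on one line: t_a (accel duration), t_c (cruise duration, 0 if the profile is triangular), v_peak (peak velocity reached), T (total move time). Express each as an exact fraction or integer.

(v_max)²/a_max = 26²/2 = 338
754 ≥ 338 so v_max reached
t_a = 26/2 = 13; v_peak = 26
d_cruise = 754 − 338 = 416; t_c = 416/26 = 16
T = 2·13 + 16 = 42

t_a=13 t_c=16 v_peak=26 T=42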